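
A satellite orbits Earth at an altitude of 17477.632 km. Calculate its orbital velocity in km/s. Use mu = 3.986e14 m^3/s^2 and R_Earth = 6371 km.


r = R_E + alt = 6371.0 + 17477.632 = 23848.6320 km = 2.3848632e+07 m
v = sqrt(mu/r) = sqrt(3.986e14 / 2.3848632e+07) = 4088.2450 m/s = 4.0882 km/s

4.0882 km/s


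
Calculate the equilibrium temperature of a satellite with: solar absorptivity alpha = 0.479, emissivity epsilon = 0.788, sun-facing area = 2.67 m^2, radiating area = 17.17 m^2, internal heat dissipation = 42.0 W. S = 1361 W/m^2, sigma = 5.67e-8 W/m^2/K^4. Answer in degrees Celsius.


Numerator = alpha*S*A_sun + Q_int = 0.479*1361*2.67 + 42.0 = 1782.6237 W
Denominator = eps*sigma*A_rad = 0.788*5.67e-8*17.17 = 7.6714873e-07 W/K^4
T^4 = 2.3237003e+09 K^4
T = 219.5559 K = -53.5941 C

-53.5941 degrees Celsius


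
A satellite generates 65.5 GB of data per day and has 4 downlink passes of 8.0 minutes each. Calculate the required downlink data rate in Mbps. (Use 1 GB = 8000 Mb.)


total contact time = 4 * 8.0 * 60 = 1920.0000 s
data = 65.5 GB = 524000.0000 Mb
rate = 524000.0000 / 1920.0000 = 272.9167 Mbps

272.9167 Mbps


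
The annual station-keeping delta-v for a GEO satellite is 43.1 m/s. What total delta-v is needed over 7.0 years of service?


dV = rate * years = 43.1 * 7.0
dV = 301.7000 m/s

301.7000 m/s


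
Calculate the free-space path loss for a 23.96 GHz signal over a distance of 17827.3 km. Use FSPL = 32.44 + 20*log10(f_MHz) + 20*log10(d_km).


f = 23.96 GHz = 23960.0000 MHz
d = 17827.3 km
FSPL = 32.44 + 20*log10(23960.0000) + 20*log10(17827.3)
FSPL = 32.44 + 87.5897 + 85.0217
FSPL = 205.0514 dB

205.0514 dB


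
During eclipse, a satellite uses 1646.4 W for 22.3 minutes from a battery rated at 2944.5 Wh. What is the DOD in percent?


E_used = P * t / 60 = 1646.4 * 22.3 / 60 = 611.9120 Wh
DOD = E_used / E_total * 100 = 611.9120 / 2944.5 * 100
DOD = 20.7815 %

20.7815 %


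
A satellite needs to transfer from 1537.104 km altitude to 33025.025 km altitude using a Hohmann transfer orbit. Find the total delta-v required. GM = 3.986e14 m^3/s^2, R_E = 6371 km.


r1 = 7908.1040 km = 7.908104e+06 m
r2 = 39396.0250 km = 3.9396025e+07 m
dv1 = sqrt(mu/r1)*(sqrt(2*r2/(r1+r2)) - 1) = 2063.1373 m/s
dv2 = sqrt(mu/r2)*(1 - sqrt(2*r1/(r1+r2))) = 1341.5804 m/s
total dv = |dv1| + |dv2| = 2063.1373 + 1341.5804 = 3404.7177 m/s = 3.4047 km/s

3.4047 km/s


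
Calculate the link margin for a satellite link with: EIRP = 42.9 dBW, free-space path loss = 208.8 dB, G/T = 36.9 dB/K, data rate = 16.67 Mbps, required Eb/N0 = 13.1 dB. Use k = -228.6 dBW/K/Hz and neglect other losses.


C/N0 = EIRP - FSPL + G/T - k = 42.9 - 208.8 + 36.9 - (-228.6)
C/N0 = 99.6000 dB-Hz
R_b = 16.67 Mbps = 1.667e+07 bps -> 10*log10(R_b) = 72.2194 dB-Hz
Eb/N0 = C/N0 - 10*log10(R_b) = 99.6000 - 72.2194 = 27.3806 dB
Margin = Eb/N0 - Eb/N0_req = 27.3806 - 13.1 = 14.2806 dB (link closes)

14.2806 dB


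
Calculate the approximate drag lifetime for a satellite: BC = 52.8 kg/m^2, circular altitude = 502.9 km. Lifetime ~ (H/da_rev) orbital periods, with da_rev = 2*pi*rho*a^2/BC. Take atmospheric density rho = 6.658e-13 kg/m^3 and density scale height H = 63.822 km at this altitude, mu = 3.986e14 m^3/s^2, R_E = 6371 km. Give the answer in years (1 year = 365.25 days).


a = R_E + alt = 6873.9000 km = 6.8739e+06 m
da_rev = 2*pi*rho*a^2/BC = 2*pi*6.658e-13*(6.8739e+06)^2/52.8 = 3.743658 m per revolution
N = H/da_rev = 63822.0000 m / 3.743658 m = 17048.0321 revolutions
P = 2*pi*sqrt(a^3/mu) = 5671.7364 s
lifetime = N*P = 17048.0321 * 5671.7364 = 9.6691943e+07 s = 1119.1197 days
years = 1119.1197 / 365.25 = 3.0640 years

3.0640 years


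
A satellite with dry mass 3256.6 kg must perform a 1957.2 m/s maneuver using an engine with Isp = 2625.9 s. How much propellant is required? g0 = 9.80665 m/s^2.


ve = Isp * g0 = 2625.9 * 9.80665 = 25751.282235 m/s
mass ratio = exp(dv/ve) = exp(1957.2/25751.282235) = 1.07896687
m_prop = m_dry * (mr - 1) = 3256.6 * (1.07896687 - 1)
m_prop = 257.1635 kg

257.1635 kg


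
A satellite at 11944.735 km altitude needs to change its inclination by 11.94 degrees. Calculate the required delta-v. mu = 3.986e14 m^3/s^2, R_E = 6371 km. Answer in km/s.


r = 18315.7350 km = 1.8315735e+07 m
V = sqrt(mu/r) = 4665.0518 m/s
di = 11.94 deg = 0.2083923 rad
dV = 2*V*sin(di/2) = 2*4665.0518*sin(0.1041962)
dV = 970.4028 m/s = 0.9704028 km/s

0.9704 km/s


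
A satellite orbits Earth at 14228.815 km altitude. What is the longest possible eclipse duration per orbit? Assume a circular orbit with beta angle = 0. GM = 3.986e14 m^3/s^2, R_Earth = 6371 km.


r = 20599.8150 km
T = 490.4051 min
Eclipse fraction = arcsin(R_E/r)/pi = arcsin(6371.0000/20599.8150)/pi
= arcsin(0.3092746)/pi = 0.1000862
Eclipse duration = 0.1000862 * 490.4051 = 49.0828 min

49.0828 minutes


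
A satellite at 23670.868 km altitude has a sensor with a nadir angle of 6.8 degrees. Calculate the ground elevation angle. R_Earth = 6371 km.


r = R_E + alt = 30041.8680 km
Law of sines in the satellite / Earth-center / ground-point triangle:
  sin(nadir)/R_E = sin(90 + el)/r  =>  cos(el) = (r/R_E)*sin(nadir)
cos(el) = (30041.8680 / 6371.0000) * sin(6.8 deg) = 0.5583231
el = arccos(0.5583231) = 56.0601 deg
(Earth-central angle = 90 - nadir - el = 27.1399 deg)

56.0601 degrees


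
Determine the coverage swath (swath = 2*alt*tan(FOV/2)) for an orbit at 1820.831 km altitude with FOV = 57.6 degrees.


FOV = 57.6 deg = 1.0053 rad
swath = 2 * alt * tan(FOV/2) = 2 * 1820.831 * tan(0.5026548)
swath = 2 * 1820.831 * 0.5497547
swath = 2002.0206 km

2002.0206 km


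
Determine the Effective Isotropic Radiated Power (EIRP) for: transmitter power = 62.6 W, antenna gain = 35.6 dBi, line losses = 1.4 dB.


Pt = 62.6 W = 17.9657 dBW
EIRP = Pt_dBW + Gt - losses = 17.9657 + 35.6 - 1.4 = 52.1657 dBW

52.1657 dBW


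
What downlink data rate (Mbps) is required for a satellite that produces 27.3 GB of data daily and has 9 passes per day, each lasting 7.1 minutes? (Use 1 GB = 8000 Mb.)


total contact time = 9 * 7.1 * 60 = 3834.0000 s
data = 27.3 GB = 218400.0000 Mb
rate = 218400.0000 / 3834.0000 = 56.9640 Mbps

56.9640 Mbps


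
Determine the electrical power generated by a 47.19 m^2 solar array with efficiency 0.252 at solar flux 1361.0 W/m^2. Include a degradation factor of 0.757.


P = area * eta * S * degradation
P = 47.19 * 0.252 * 1361.0 * 0.757
P = 12251.9305 W

12251.9305 W


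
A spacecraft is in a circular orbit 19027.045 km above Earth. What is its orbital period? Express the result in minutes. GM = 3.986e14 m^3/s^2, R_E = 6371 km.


r = 25398.0450 km = 2.5398045e+07 m
T = 2*pi*sqrt(r^3/mu) = 2*pi*sqrt(1.638328e+22 / 3.986e14)
T = 40282.0583 s = 671.3676 min

671.3676 minutes


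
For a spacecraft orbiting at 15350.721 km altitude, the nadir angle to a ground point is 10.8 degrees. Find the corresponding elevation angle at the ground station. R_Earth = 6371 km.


r = R_E + alt = 21721.7210 km
Law of sines in the satellite / Earth-center / ground-point triangle:
  sin(nadir)/R_E = sin(90 + el)/r  =>  cos(el) = (r/R_E)*sin(nadir)
cos(el) = (21721.7210 / 6371.0000) * sin(10.8 deg) = 0.6388706
el = arccos(0.6388706) = 50.2923 deg
(Earth-central angle = 90 - nadir - el = 28.9077 deg)

50.2923 degrees


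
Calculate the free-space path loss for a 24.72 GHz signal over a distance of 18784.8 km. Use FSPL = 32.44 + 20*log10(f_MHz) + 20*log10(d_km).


f = 24.72 GHz = 24720.0000 MHz
d = 18784.8 km
FSPL = 32.44 + 20*log10(24720.0000) + 20*log10(18784.8)
FSPL = 32.44 + 87.8610 + 85.4761
FSPL = 205.7771 dB

205.7771 dB


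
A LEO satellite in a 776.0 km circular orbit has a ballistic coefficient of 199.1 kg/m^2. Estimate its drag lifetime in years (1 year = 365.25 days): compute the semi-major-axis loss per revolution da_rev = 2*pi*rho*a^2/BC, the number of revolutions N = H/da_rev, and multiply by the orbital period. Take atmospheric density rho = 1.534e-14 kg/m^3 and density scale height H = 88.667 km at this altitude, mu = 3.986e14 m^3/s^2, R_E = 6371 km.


a = R_E + alt = 7147.0000 km = 7.147e+06 m
da_rev = 2*pi*rho*a^2/BC = 2*pi*1.534e-14*(7.147e+06)^2/199.1 = 0.0247275752 m per revolution
N = H/da_rev = 88667.0000 m / 0.0247275752 m = 3.5857539e+06 revolutions
P = 2*pi*sqrt(a^3/mu) = 6013.0788 s
lifetime = N*P = 3.5857539e+06 * 6013.0788 = 2.1561421e+10 s = 249553.4822 days
years = 249553.4822 / 365.25 = 683.2402 years

683.2402 years


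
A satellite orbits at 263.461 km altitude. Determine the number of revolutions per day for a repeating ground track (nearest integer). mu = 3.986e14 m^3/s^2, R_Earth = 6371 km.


r = 6.634461e+06 m
T = 2*pi*sqrt(r^3/mu) = 5377.9863 s = 89.6331 min
revs/day = 1440 / 89.6331 = 16.0655
Rounded: 16 revolutions per day

16 revolutions per day


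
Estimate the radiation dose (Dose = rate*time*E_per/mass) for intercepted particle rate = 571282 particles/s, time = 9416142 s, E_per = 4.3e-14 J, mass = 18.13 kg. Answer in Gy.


Total energy deposited = rate * time * E_per
  = 571282 * 9416142 * 4.3e-14 = 0.2313087 J
Dose = E_total / mass = 0.2313087 / 18.13
Dose = 0.01275834 Gy

0.0128 Gy


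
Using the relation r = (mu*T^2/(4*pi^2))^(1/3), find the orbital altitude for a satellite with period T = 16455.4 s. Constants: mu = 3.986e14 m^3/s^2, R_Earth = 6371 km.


T = 16455.4 s
r = (mu*T^2/(4*pi^2))^(1/3) = (3.986e14 * 16455.4^2 / (4*pi^2))^(1/3)
r = 1.3982929e+07 m = 13982.9289 km
alt = r - R_E = 13982.9289 - 6371 = 7611.9289 km

7611.9289 km


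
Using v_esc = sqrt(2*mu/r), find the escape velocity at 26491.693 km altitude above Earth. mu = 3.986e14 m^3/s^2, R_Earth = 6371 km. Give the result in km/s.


r = 6371.0 + 26491.693 = 32862.6930 km = 3.2862693e+07 m
v_esc = sqrt(2*mu/r) = sqrt(2*3.986e14 / 3.2862693e+07)
v_esc = 4925.2930 m/s = 4.9253 km/s

4.9253 km/s


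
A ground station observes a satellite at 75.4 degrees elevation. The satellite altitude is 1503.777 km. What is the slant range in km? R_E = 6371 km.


h = 1503.777 km, el = 75.4 deg
d = -R_E*sin(el) + sqrt((R_E*sin(el))^2 + 2*R_E*h + h^2)
d = -6371.0000*sin(1.3160) + sqrt((6371.0000*0.9677092)^2 + 2*6371.0000*1503.777 + 1503.777^2)
d = 1544.0108 km

1544.0108 km


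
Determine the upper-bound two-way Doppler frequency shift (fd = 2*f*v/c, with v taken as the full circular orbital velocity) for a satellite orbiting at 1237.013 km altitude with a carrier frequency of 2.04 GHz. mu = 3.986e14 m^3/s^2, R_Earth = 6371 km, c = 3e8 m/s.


r = 7.608013e+06 m
v = sqrt(mu/r) = 7238.2408 m/s (worst-case radial velocity)
f = 2.04 GHz = 2.04e+09 Hz
fd = 2*f*v/c = 2*2.04e+09*7238.2408/3.0e+08
fd = 98440.0742 Hz

98440.0742 Hz


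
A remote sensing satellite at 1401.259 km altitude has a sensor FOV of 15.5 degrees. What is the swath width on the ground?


FOV = 15.5 deg = 0.270526 rad
swath = 2 * alt * tan(FOV/2) = 2 * 1401.259 * tan(0.135263)
swath = 2 * 1401.259 * 0.136094
swath = 381.4060 km

381.4060 km


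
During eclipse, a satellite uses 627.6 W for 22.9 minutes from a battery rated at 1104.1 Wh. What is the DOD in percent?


E_used = P * t / 60 = 627.6 * 22.9 / 60 = 239.5340 Wh
DOD = E_used / E_total * 100 = 239.5340 / 1104.1 * 100
DOD = 21.6950 %

21.6950 %


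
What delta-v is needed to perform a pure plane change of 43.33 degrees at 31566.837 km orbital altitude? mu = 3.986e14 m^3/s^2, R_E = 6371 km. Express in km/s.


r = 37937.8370 km = 3.7937837e+07 m
V = sqrt(mu/r) = 3241.3980 m/s
di = 43.33 deg = 0.7562512 rad
dV = 2*V*sin(di/2) = 2*3241.3980*sin(0.3781256)
dV = 2393.3129 m/s = 2.3933 km/s

2.3933 km/s


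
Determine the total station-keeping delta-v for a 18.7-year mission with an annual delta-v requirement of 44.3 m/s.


dV = rate * years = 44.3 * 18.7
dV = 828.4100 m/s

828.4100 m/s


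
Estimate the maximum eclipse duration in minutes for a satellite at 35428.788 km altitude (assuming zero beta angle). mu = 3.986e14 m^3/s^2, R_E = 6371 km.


r = 41799.7880 km
T = 1417.4935 min
Eclipse fraction = arcsin(R_E/r)/pi = arcsin(6371.0000/41799.7880)/pi
= arcsin(0.152417)/pi = 0.04870569
Eclipse duration = 0.04870569 * 1417.4935 = 69.0400 min

69.0400 minutes


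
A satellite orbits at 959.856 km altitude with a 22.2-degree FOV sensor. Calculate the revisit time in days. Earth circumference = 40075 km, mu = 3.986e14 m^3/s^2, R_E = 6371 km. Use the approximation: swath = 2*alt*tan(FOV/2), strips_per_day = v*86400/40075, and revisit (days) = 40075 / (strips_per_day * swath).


swath = 2*959.856*tan(0.1937315) = 376.6325 km
v = sqrt(mu/r) = 7373.7991 m/s = 7.3738 km/s
strips/day = v*86400/40075 = 7.3738*86400/40075 = 15.8976
coverage/day = strips * swath = 15.8976 * 376.6325 = 5987.5525 km
revisit = 40075 / 5987.5525 = 6.6931 days

6.6931 days


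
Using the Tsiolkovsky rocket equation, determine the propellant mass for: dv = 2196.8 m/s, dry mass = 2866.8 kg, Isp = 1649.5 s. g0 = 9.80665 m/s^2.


ve = Isp * g0 = 1649.5 * 9.80665 = 16176.069175 m/s
mass ratio = exp(dv/ve) = exp(2196.8/16176.069175) = 1.14545914
m_prop = m_dry * (mr - 1) = 2866.8 * (1.14545914 - 1)
m_prop = 417.0023 kg

417.0023 kg


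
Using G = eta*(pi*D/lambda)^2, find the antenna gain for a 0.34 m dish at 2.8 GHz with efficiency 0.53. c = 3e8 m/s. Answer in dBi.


lambda = c/f = 3e8 / 2.8e+09 = 0.1071429 m
G = eta*(pi*D/lambda)^2 = 0.53*(pi*0.34/0.1071429)^2
G = 52.6753 (linear)
G = 10*log10(52.6753) = 17.2161 dBi

17.2161 dBi


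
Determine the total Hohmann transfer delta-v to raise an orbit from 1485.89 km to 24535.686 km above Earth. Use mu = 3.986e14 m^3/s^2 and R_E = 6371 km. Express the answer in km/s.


r1 = 7856.8900 km = 7.85689e+06 m
r2 = 30906.6860 km = 3.0906686e+07 m
dv1 = sqrt(mu/r1)*(sqrt(2*r2/(r1+r2)) - 1) = 1871.7306 m/s
dv2 = sqrt(mu/r2)*(1 - sqrt(2*r1/(r1+r2))) = 1304.7253 m/s
total dv = |dv1| + |dv2| = 1871.7306 + 1304.7253 = 3176.4559 m/s = 3.1765 km/s

3.1765 km/s


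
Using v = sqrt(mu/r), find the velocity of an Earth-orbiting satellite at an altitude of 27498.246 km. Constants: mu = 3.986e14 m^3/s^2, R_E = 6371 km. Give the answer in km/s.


r = R_E + alt = 6371.0 + 27498.246 = 33869.2460 km = 3.3869246e+07 m
v = sqrt(mu/r) = sqrt(3.986e14 / 3.3869246e+07) = 3430.5668 m/s = 3.4306 km/s

3.4306 km/s


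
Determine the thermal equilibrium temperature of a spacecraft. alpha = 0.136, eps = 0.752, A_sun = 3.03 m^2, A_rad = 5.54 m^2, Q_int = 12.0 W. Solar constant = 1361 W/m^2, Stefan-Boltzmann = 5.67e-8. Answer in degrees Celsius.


Numerator = alpha*S*A_sun + Q_int = 0.136*1361*3.03 + 12.0 = 572.8409 W
Denominator = eps*sigma*A_rad = 0.752*5.67e-8*5.54 = 2.3621674e-07 W/K^4
T^4 = 2.4250648e+09 K^4
T = 221.9120 K = -51.2380 C

-51.2380 degrees Celsius


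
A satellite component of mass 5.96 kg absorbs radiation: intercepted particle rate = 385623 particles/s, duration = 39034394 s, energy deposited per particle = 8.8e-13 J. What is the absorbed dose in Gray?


Total energy deposited = rate * time * E_per
  = 385623 * 39034394 * 8.8e-13 = 13.2463 J
Dose = E_total / mass = 13.2463 / 5.96
Dose = 2.2225 Gy

2.2225 Gy


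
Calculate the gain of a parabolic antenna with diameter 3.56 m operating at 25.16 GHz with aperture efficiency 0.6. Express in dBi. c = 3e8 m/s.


lambda = c/f = 3e8 / 2.516e+10 = 0.01192369 m
G = eta*(pi*D/lambda)^2 = 0.6*(pi*3.56/0.01192369)^2
G = 527873.3730 (linear)
G = 10*log10(527873.3730) = 57.2253 dBi

57.2253 dBi


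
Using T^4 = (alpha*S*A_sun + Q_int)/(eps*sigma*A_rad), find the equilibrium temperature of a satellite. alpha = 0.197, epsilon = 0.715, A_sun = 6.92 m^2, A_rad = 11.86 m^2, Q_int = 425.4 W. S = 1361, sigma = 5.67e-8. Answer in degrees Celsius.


Numerator = alpha*S*A_sun + Q_int = 0.197*1361*6.92 + 425.4 = 2280.7696 W
Denominator = eps*sigma*A_rad = 0.715*5.67e-8*11.86 = 4.8081033e-07 W/K^4
T^4 = 4.7435953e+09 K^4
T = 262.4381 K = -10.7119 C

-10.7119 degrees Celsius


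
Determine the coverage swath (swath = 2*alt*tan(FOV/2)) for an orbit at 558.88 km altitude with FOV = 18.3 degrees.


FOV = 18.3 deg = 0.3193953 rad
swath = 2 * alt * tan(FOV/2) = 2 * 558.88 * tan(0.1596976)
swath = 2 * 558.88 * 0.1610692
swath = 180.0367 km

180.0367 km


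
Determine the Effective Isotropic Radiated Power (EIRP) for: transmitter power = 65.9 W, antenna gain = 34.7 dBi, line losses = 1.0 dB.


Pt = 65.9 W = 18.1889 dBW
EIRP = Pt_dBW + Gt - losses = 18.1889 + 34.7 - 1.0 = 51.8889 dBW

51.8889 dBW


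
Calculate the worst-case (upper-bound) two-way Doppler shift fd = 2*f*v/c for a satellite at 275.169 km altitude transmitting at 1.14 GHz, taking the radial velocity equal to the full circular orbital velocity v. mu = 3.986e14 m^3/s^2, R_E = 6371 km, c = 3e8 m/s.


r = 6.646169e+06 m
v = sqrt(mu/r) = 7744.3141 m/s (worst-case radial velocity)
f = 1.14 GHz = 1.14e+09 Hz
fd = 2*f*v/c = 2*1.14e+09*7744.3141/3.0e+08
fd = 58856.7869 Hz

58856.7869 Hz


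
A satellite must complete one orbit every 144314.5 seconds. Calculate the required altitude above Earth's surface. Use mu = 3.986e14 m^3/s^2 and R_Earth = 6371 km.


T = 144314.5 s
r = (mu*T^2/(4*pi^2))^(1/3) = (3.986e14 * 144314.5^2 / (4*pi^2))^(1/3)
r = 5.9465604e+07 m = 59465.6037 km
alt = r - R_E = 59465.6037 - 6371 = 53094.6037 km

53094.6037 km


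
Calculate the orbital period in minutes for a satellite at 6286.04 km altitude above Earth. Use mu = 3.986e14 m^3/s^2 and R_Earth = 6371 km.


r = 12657.0400 km = 1.265704e+07 m
T = 2*pi*sqrt(r^3/mu) = 2*pi*sqrt(2.0276662e+21 / 3.986e14)
T = 14171.2921 s = 236.1882 min

236.1882 minutes


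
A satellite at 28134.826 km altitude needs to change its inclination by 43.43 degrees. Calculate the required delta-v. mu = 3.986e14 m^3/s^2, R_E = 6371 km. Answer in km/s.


r = 34505.8260 km = 3.4505826e+07 m
V = sqrt(mu/r) = 3398.7751 m/s
di = 43.43 deg = 0.7579965 rad
dV = 2*V*sin(di/2) = 2*3398.7751*sin(0.3789982)
dV = 2515.0256 m/s = 2.5150 km/s

2.5150 km/s


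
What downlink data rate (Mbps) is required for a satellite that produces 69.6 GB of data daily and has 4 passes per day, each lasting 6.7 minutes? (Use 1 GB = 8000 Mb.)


total contact time = 4 * 6.7 * 60 = 1608.0000 s
data = 69.6 GB = 556800.0000 Mb
rate = 556800.0000 / 1608.0000 = 346.2687 Mbps

346.2687 Mbps


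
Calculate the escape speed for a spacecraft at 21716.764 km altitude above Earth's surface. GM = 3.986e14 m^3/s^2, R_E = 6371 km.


r = 6371.0 + 21716.764 = 28087.7640 km = 2.8087764e+07 m
v_esc = sqrt(2*mu/r) = sqrt(2*3.986e14 / 2.8087764e+07)
v_esc = 5327.5197 m/s = 5.3275 km/s

5.3275 km/s


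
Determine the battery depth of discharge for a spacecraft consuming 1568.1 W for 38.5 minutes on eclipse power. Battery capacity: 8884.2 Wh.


E_used = P * t / 60 = 1568.1 * 38.5 / 60 = 1006.1975 Wh
DOD = E_used / E_total * 100 = 1006.1975 / 8884.2 * 100
DOD = 11.3257 %

11.3257 %


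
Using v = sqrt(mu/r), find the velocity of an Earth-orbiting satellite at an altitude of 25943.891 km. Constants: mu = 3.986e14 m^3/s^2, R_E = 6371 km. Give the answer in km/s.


r = R_E + alt = 6371.0 + 25943.891 = 32314.8910 km = 3.2314891e+07 m
v = sqrt(mu/r) = sqrt(3.986e14 / 3.2314891e+07) = 3512.1034 m/s = 3.5121 km/s

3.5121 km/s


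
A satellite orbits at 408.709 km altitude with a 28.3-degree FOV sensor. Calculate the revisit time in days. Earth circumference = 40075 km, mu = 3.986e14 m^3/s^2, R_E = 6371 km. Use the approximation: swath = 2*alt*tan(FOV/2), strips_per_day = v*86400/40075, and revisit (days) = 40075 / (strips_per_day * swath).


swath = 2*408.709*tan(0.2469641) = 206.0797 km
v = sqrt(mu/r) = 7667.6648 m/s = 7.6677 km/s
strips/day = v*86400/40075 = 7.6677*86400/40075 = 16.5312
coverage/day = strips * swath = 16.5312 * 206.0797 = 3406.7367 km
revisit = 40075 / 3406.7367 = 11.7635 days

11.7635 days


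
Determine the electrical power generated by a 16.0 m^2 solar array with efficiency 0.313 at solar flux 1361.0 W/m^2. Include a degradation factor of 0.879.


P = area * eta * S * degradation
P = 16.0 * 0.313 * 1361.0 * 0.879
P = 5991.1656 W

5991.1656 W


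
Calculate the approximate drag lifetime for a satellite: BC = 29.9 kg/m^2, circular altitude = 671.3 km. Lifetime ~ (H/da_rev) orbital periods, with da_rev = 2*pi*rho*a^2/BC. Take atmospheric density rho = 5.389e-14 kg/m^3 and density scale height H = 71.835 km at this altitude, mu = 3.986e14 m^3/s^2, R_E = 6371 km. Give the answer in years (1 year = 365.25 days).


a = R_E + alt = 7042.3000 km = 7.0423e+06 m
da_rev = 2*pi*rho*a^2/BC = 2*pi*5.389e-14*(7.0423e+06)^2/29.9 = 0.561624322 m per revolution
N = H/da_rev = 71835.0000 m / 0.561624322 m = 127905.7853 revolutions
P = 2*pi*sqrt(a^3/mu) = 5881.4310 s
lifetime = N*P = 127905.7853 * 5881.4310 = 7.5226905e+08 s = 8706.8177 days
years = 8706.8177 / 365.25 = 23.8380 years

23.8380 years


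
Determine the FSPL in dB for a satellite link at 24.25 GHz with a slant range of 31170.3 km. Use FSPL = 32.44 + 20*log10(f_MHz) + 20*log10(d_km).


f = 24.25 GHz = 24250.0000 MHz
d = 31170.3 km
FSPL = 32.44 + 20*log10(24250.0000) + 20*log10(31170.3)
FSPL = 32.44 + 87.6942 + 89.8748
FSPL = 210.0091 dB

210.0091 dB


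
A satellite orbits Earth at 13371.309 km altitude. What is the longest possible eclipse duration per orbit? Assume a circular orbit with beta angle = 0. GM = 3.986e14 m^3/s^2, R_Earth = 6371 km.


r = 19742.3090 km
T = 460.1049 min
Eclipse fraction = arcsin(R_E/r)/pi = arcsin(6371.0000/19742.3090)/pi
= arcsin(0.3227079)/pi = 0.1045932
Eclipse duration = 0.1045932 * 460.1049 = 48.1238 min

48.1238 minutes


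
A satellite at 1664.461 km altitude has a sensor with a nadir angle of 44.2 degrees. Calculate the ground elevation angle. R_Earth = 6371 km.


r = R_E + alt = 8035.4610 km
Law of sines in the satellite / Earth-center / ground-point triangle:
  sin(nadir)/R_E = sin(90 + el)/r  =>  cos(el) = (r/R_E)*sin(nadir)
cos(el) = (8035.4610 / 6371.0000) * sin(44.2 deg) = 0.8793036
el = arccos(0.8793036) = 28.4415 deg
(Earth-central angle = 90 - nadir - el = 17.3585 deg)

28.4415 degrees


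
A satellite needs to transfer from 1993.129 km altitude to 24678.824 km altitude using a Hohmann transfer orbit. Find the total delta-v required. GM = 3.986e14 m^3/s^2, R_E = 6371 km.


r1 = 8364.1290 km = 8.364129e+06 m
r2 = 31049.8240 km = 3.1049824e+07 m
dv1 = sqrt(mu/r1)*(sqrt(2*r2/(r1+r2)) - 1) = 1761.8609 m/s
dv2 = sqrt(mu/r2)*(1 - sqrt(2*r1/(r1+r2))) = 1248.7288 m/s
total dv = |dv1| + |dv2| = 1761.8609 + 1248.7288 = 3010.5897 m/s = 3.0106 km/s

3.0106 km/s


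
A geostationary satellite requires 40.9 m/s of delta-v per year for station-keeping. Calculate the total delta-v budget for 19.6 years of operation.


dV = rate * years = 40.9 * 19.6
dV = 801.6400 m/s

801.6400 m/s


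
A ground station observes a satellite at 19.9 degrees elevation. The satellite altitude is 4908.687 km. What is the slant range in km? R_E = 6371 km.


h = 4908.687 km, el = 19.9 deg
d = -R_E*sin(el) + sqrt((R_E*sin(el))^2 + 2*R_E*h + h^2)
d = -6371.0000*sin(0.3473205) + sqrt((6371.0000*0.3403796)^2 + 2*6371.0000*4908.687 + 4908.687^2)
d = 7388.8653 km

7388.8653 km


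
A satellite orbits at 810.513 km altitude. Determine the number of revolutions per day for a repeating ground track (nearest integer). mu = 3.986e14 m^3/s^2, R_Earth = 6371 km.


r = 7.181513e+06 m
T = 2*pi*sqrt(r^3/mu) = 6056.6872 s = 100.9448 min
revs/day = 1440 / 100.9448 = 14.2652
Rounded: 14 revolutions per day

14 revolutions per day


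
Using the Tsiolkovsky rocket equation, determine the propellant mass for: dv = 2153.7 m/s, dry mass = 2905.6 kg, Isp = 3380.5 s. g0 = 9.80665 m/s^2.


ve = Isp * g0 = 3380.5 * 9.80665 = 33151.380325 m/s
mass ratio = exp(dv/ve) = exp(2153.7/33151.380325) = 1.06712234
m_prop = m_dry * (mr - 1) = 2905.6 * (1.06712234 - 1)
m_prop = 195.0307 kg

195.0307 kg


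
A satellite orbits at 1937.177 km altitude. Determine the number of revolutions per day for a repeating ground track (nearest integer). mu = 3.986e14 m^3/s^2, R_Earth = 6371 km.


r = 8.308177e+06 m
T = 2*pi*sqrt(r^3/mu) = 7536.5022 s = 125.6084 min
revs/day = 1440 / 125.6084 = 11.4642
Rounded: 11 revolutions per day

11 revolutions per day


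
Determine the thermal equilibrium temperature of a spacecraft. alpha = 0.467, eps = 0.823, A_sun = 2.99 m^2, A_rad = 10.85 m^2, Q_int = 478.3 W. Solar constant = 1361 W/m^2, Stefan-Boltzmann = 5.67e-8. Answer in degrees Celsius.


Numerator = alpha*S*A_sun + Q_int = 0.467*1361*2.99 + 478.3 = 2378.7051 W
Denominator = eps*sigma*A_rad = 0.823*5.67e-8*10.85 = 5.0630549e-07 W/K^4
T^4 = 4.6981619e+09 K^4
T = 261.8074 K = -11.3426 C

-11.3426 degrees Celsius


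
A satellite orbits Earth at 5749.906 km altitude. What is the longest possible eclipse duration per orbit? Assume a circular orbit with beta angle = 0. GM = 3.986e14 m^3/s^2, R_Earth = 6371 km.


r = 12120.9060 km
T = 221.3414 min
Eclipse fraction = arcsin(R_E/r)/pi = arcsin(6371.0000/12120.9060)/pi
= arcsin(0.5256208)/pi = 0.1761669
Eclipse duration = 0.1761669 * 221.3414 = 38.9930 min

38.9930 minutes


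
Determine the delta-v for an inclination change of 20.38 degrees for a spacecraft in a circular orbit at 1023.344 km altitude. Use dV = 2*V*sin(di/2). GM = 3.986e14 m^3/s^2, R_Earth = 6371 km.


r = 7394.3440 km = 7.394344e+06 m
V = sqrt(mu/r) = 7342.0751 m/s
di = 20.38 deg = 0.3556981 rad
dV = 2*V*sin(di/2) = 2*7342.0751*sin(0.1778491)
dV = 2597.8165 m/s = 2.5978 km/s

2.5978 km/s


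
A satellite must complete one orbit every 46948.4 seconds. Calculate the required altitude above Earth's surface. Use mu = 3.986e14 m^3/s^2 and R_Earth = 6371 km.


T = 46948.4 s
r = (mu*T^2/(4*pi^2))^(1/3) = (3.986e14 * 46948.4^2 / (4*pi^2))^(1/3)
r = 2.8128056e+07 m = 28128.0559 km
alt = r - R_E = 28128.0559 - 6371 = 21757.0559 km

21757.0559 km


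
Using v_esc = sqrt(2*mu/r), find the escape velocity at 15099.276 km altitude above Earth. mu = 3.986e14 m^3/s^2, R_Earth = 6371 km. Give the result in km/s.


r = 6371.0 + 15099.276 = 21470.2760 km = 2.1470276e+07 m
v_esc = sqrt(2*mu/r) = sqrt(2*3.986e14 / 2.1470276e+07)
v_esc = 6093.4722 m/s = 6.0935 km/s

6.0935 km/s


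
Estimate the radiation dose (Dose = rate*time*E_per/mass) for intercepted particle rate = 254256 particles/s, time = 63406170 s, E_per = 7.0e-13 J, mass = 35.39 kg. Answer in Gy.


Total energy deposited = rate * time * E_per
  = 254256 * 63406170 * 7.0e-13 = 11.2850 J
Dose = E_total / mass = 11.2850 / 35.39
Dose = 0.3188748 Gy

0.3189 Gy


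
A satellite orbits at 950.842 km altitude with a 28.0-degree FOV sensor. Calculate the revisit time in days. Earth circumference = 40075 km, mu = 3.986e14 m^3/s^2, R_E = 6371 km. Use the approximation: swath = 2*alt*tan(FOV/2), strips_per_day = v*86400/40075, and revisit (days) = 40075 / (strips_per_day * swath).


swath = 2*950.842*tan(0.2443461) = 474.1431 km
v = sqrt(mu/r) = 7378.3367 m/s = 7.3783 km/s
strips/day = v*86400/40075 = 7.3783*86400/40075 = 15.9074
coverage/day = strips * swath = 15.9074 * 474.1431 = 7542.3745 km
revisit = 40075 / 7542.3745 = 5.3133 days

5.3133 days


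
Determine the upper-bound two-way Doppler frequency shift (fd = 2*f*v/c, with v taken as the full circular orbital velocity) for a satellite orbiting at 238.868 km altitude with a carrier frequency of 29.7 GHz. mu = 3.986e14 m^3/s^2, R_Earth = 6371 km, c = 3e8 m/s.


r = 6.609868e+06 m
v = sqrt(mu/r) = 7765.5506 m/s (worst-case radial velocity)
f = 29.7 GHz = 2.97e+10 Hz
fd = 2*f*v/c = 2*2.97e+10*7765.5506/3.0e+08
fd = 1.537579e+06 Hz

1.5376e+06 Hz


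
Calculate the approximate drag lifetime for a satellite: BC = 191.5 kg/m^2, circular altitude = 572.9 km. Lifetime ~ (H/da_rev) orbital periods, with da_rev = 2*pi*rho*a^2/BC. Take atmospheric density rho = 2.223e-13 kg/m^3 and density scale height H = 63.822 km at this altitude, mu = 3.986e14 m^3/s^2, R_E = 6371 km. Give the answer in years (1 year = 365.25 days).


a = R_E + alt = 6943.9000 km = 6.9439e+06 m
da_rev = 2*pi*rho*a^2/BC = 2*pi*2.223e-13*(6.9439e+06)^2/191.5 = 0.351687934 m per revolution
N = H/da_rev = 63822.0000 m / 0.351687934 m = 181473.3854 revolutions
P = 2*pi*sqrt(a^3/mu) = 5758.5933 s
lifetime = N*P = 181473.3854 * 5758.5933 = 1.0450314e+09 s = 12095.2711 days
years = 12095.2711 / 365.25 = 33.1150 years

33.1150 years


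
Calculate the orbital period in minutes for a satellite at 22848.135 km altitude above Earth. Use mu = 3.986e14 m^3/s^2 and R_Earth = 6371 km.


r = 29219.1350 km = 2.9219135e+07 m
T = 2*pi*sqrt(r^3/mu) = 2*pi*sqrt(2.4946066e+22 / 3.986e14)
T = 49706.3935 s = 828.4399 min

828.4399 minutes


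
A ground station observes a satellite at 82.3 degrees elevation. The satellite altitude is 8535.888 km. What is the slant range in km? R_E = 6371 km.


h = 8535.888 km, el = 82.3 deg
d = -R_E*sin(el) + sqrt((R_E*sin(el))^2 + 2*R_E*h + h^2)
d = -6371.0000*sin(1.4364) + sqrt((6371.0000*0.9909832)^2 + 2*6371.0000*8535.888 + 8535.888^2)
d = 8568.8730 km

8568.8730 km


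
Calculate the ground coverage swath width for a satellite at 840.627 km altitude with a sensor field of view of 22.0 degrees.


FOV = 22.0 deg = 0.3839724 rad
swath = 2 * alt * tan(FOV/2) = 2 * 840.627 * tan(0.1919862)
swath = 2 * 840.627 * 0.1943803
swath = 326.8027 km

326.8027 km


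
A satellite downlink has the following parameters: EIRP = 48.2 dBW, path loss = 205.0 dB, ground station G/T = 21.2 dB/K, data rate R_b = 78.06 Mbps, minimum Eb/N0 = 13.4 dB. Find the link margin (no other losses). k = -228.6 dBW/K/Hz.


C/N0 = EIRP - FSPL + G/T - k = 48.2 - 205.0 + 21.2 - (-228.6)
C/N0 = 93.0000 dB-Hz
R_b = 78.06 Mbps = 7.806e+07 bps -> 10*log10(R_b) = 78.9243 dB-Hz
Eb/N0 = C/N0 - 10*log10(R_b) = 93.0000 - 78.9243 = 14.0757 dB
Margin = Eb/N0 - Eb/N0_req = 14.0757 - 13.4 = 0.6757145 dB (link closes)

0.6757 dB


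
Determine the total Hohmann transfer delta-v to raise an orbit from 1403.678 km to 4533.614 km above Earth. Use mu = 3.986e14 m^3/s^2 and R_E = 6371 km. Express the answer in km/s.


r1 = 7774.6780 km = 7.774678e+06 m
r2 = 10904.6140 km = 1.0904614e+07 m
dv1 = sqrt(mu/r1)*(sqrt(2*r2/(r1+r2)) - 1) = 576.6694 m/s
dv2 = sqrt(mu/r2)*(1 - sqrt(2*r1/(r1+r2))) = 529.7418 m/s
total dv = |dv1| + |dv2| = 576.6694 + 529.7418 = 1106.4112 m/s = 1.1064 km/s

1.1064 km/s


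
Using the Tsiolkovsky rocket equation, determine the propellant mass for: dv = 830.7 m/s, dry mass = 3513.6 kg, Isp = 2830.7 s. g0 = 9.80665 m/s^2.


ve = Isp * g0 = 2830.7 * 9.80665 = 27759.684155 m/s
mass ratio = exp(dv/ve) = exp(830.7/27759.684155) = 1.03037694
m_prop = m_dry * (mr - 1) = 3513.6 * (1.03037694 - 1)
m_prop = 106.7324 kg

106.7324 kg


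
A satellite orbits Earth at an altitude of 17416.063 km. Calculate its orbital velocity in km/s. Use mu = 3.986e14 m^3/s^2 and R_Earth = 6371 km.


r = R_E + alt = 6371.0 + 17416.063 = 23787.0630 km = 2.3787063e+07 m
v = sqrt(mu/r) = sqrt(3.986e14 / 2.3787063e+07) = 4093.5324 m/s = 4.0935 km/s

4.0935 km/s


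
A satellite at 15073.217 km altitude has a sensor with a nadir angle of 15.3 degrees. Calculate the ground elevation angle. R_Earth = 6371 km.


r = R_E + alt = 21444.2170 km
Law of sines in the satellite / Earth-center / ground-point triangle:
  sin(nadir)/R_E = sin(90 + el)/r  =>  cos(el) = (r/R_E)*sin(nadir)
cos(el) = (21444.2170 / 6371.0000) * sin(15.3 deg) = 0.8881731
el = arccos(0.8881731) = 27.3554 deg
(Earth-central angle = 90 - nadir - el = 47.3446 deg)

27.3554 degrees


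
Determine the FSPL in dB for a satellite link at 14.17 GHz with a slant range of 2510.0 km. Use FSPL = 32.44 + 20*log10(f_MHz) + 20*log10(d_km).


f = 14.17 GHz = 14170.0000 MHz
d = 2510.0 km
FSPL = 32.44 + 20*log10(14170.0000) + 20*log10(2510.0)
FSPL = 32.44 + 83.0274 + 67.9935
FSPL = 183.4609 dB

183.4609 dB


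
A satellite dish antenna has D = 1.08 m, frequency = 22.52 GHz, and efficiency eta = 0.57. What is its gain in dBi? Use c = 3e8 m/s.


lambda = c/f = 3e8 / 2.252e+10 = 0.01332149 m
G = eta*(pi*D/lambda)^2 = 0.57*(pi*1.08/0.01332149)^2
G = 36975.6975 (linear)
G = 10*log10(36975.6975) = 45.6792 dBi

45.6792 dBi


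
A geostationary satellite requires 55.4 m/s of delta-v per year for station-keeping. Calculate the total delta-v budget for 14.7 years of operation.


dV = rate * years = 55.4 * 14.7
dV = 814.3800 m/s

814.3800 m/s


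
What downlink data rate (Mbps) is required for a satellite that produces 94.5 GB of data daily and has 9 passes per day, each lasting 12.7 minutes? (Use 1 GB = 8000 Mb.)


total contact time = 9 * 12.7 * 60 = 6858.0000 s
data = 94.5 GB = 756000.0000 Mb
rate = 756000.0000 / 6858.0000 = 110.2362 Mbps

110.2362 Mbps


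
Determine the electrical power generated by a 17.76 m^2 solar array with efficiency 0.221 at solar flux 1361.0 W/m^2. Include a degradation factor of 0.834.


P = area * eta * S * degradation
P = 17.76 * 0.221 * 1361.0 * 0.834
P = 4455.1200 W

4455.1200 W


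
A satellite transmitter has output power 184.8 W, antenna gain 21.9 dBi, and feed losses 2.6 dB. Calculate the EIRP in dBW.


Pt = 184.8 W = 22.6670 dBW
EIRP = Pt_dBW + Gt - losses = 22.6670 + 21.9 - 2.6 = 41.9670 dBW

41.9670 dBW


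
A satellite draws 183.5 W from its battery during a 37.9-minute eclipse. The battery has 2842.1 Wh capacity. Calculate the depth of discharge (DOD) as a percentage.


E_used = P * t / 60 = 183.5 * 37.9 / 60 = 115.9108 Wh
DOD = E_used / E_total * 100 = 115.9108 / 2842.1 * 100
DOD = 4.0784 %

4.0784 %


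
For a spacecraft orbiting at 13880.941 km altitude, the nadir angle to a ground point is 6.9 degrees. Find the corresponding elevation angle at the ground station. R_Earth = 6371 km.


r = R_E + alt = 20251.9410 km
Law of sines in the satellite / Earth-center / ground-point triangle:
  sin(nadir)/R_E = sin(90 + el)/r  =>  cos(el) = (r/R_E)*sin(nadir)
cos(el) = (20251.9410 / 6371.0000) * sin(6.9 deg) = 0.3818873
el = arccos(0.3818873) = 67.5494 deg
(Earth-central angle = 90 - nadir - el = 15.5506 deg)

67.5494 degrees


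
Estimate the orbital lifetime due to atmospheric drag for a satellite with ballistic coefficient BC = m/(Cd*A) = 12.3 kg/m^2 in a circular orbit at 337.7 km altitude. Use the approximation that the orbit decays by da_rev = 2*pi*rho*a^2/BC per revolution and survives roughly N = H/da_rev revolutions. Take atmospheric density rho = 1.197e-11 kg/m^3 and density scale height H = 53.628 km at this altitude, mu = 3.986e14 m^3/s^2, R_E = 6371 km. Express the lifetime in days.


a = R_E + alt = 6708.7000 km = 6.7087e+06 m
da_rev = 2*pi*rho*a^2/BC = 2*pi*1.197e-11*(6.7087e+06)^2/12.3 = 275.198239 m per revolution
N = H/da_rev = 53628.0000 m / 275.198239 m = 194.8704 revolutions
P = 2*pi*sqrt(a^3/mu) = 5468.5071 s
lifetime = N*P = 194.8704 * 5468.5071 = 1.0656503e+06 s = 12.3339 days

12.3339 days


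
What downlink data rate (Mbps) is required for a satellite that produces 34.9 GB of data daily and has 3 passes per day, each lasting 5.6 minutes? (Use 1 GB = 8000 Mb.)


total contact time = 3 * 5.6 * 60 = 1008.0000 s
data = 34.9 GB = 279200.0000 Mb
rate = 279200.0000 / 1008.0000 = 276.9841 Mbps

276.9841 Mbps


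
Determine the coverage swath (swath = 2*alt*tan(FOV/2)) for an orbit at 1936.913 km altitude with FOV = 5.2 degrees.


FOV = 5.2 deg = 0.09075712 rad
swath = 2 * alt * tan(FOV/2) = 2 * 1936.913 * tan(0.04537856)
swath = 2 * 1936.913 * 0.04540973
swath = 175.9094 km

175.9094 km


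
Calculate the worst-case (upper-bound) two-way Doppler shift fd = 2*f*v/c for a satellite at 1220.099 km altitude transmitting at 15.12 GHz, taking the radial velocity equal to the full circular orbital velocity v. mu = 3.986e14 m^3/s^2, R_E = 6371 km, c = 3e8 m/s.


r = 7.591099e+06 m
v = sqrt(mu/r) = 7246.3002 m/s (worst-case radial velocity)
f = 15.12 GHz = 1.512e+10 Hz
fd = 2*f*v/c = 2*1.512e+10*7246.3002/3.0e+08
fd = 730427.0559 Hz

730427.0559 Hz


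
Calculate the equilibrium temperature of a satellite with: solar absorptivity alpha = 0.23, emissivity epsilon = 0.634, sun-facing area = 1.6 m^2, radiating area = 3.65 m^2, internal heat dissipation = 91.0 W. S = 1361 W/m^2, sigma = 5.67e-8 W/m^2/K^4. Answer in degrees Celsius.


Numerator = alpha*S*A_sun + Q_int = 0.23*1361*1.6 + 91.0 = 591.8480 W
Denominator = eps*sigma*A_rad = 0.634*5.67e-8*3.65 = 1.3120947e-07 W/K^4
T^4 = 4.510711e+09 K^4
T = 259.1560 K = -13.9940 C

-13.9940 degrees Celsius


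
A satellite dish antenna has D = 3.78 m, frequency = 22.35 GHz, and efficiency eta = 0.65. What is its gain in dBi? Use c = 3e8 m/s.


lambda = c/f = 3e8 / 2.235e+10 = 0.01342282 m
G = eta*(pi*D/lambda)^2 = 0.65*(pi*3.78/0.01342282)^2
G = 508755.6522 (linear)
G = 10*log10(508755.6522) = 57.0651 dBi

57.0651 dBi


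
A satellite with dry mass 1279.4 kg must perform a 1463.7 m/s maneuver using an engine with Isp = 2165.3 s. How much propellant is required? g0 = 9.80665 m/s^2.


ve = Isp * g0 = 2165.3 * 9.80665 = 21234.339245 m/s
mass ratio = exp(dv/ve) = exp(1463.7/21234.339245) = 1.07136207
m_prop = m_dry * (mr - 1) = 1279.4 * (1.07136207 - 1)
m_prop = 91.3006 kg

91.3006 kg


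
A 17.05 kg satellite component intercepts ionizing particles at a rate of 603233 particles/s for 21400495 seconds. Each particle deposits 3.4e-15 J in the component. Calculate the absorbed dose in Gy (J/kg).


Total energy deposited = rate * time * E_per
  = 603233 * 21400495 * 3.4e-15 = 0.04389225 J
Dose = E_total / mass = 0.04389225 / 17.05
Dose = 0.002574325 Gy

0.0026 Gy


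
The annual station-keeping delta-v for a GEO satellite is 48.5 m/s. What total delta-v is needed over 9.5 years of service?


dV = rate * years = 48.5 * 9.5
dV = 460.7500 m/s

460.7500 m/s


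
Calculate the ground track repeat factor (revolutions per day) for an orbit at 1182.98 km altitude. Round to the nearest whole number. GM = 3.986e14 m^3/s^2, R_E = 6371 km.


r = 7.55398e+06 m
T = 2*pi*sqrt(r^3/mu) = 6533.9374 s = 108.8990 min
revs/day = 1440 / 108.8990 = 13.2233
Rounded: 13 revolutions per day

13 revolutions per day


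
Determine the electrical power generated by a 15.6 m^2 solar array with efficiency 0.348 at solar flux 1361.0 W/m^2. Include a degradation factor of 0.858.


P = area * eta * S * degradation
P = 15.6 * 0.348 * 1361.0 * 0.858
P = 6339.4161 W

6339.4161 W


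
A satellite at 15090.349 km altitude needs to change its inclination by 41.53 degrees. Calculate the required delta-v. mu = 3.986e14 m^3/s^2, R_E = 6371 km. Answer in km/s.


r = 21461.3490 km = 2.1461349e+07 m
V = sqrt(mu/r) = 4309.6315 m/s
di = 41.53 deg = 0.7248352 rad
dV = 2*V*sin(di/2) = 2*4309.6315*sin(0.3624176)
dV = 3055.8377 m/s = 3.0558 km/s

3.0558 km/s


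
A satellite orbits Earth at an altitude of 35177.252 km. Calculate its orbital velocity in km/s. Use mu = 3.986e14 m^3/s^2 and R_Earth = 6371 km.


r = R_E + alt = 6371.0 + 35177.252 = 41548.2520 km = 4.1548252e+07 m
v = sqrt(mu/r) = sqrt(3.986e14 / 4.1548252e+07) = 3097.3642 m/s = 3.0974 km/s

3.0974 km/s


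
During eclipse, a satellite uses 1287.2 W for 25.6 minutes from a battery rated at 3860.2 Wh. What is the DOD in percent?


E_used = P * t / 60 = 1287.2 * 25.6 / 60 = 549.2053 Wh
DOD = E_used / E_total * 100 = 549.2053 / 3860.2 * 100
DOD = 14.2274 %

14.2274 %


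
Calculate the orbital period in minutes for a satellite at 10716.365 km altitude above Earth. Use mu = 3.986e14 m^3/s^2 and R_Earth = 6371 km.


r = 17087.3650 km = 1.7087365e+07 m
T = 2*pi*sqrt(r^3/mu) = 2*pi*sqrt(4.9891354e+21 / 3.986e14)
T = 22229.2017 s = 370.4867 min

370.4867 minutes


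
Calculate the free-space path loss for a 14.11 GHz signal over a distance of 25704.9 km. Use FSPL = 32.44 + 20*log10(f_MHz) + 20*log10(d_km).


f = 14.11 GHz = 14110.0000 MHz
d = 25704.9 km
FSPL = 32.44 + 20*log10(14110.0000) + 20*log10(25704.9)
FSPL = 32.44 + 82.9905 + 88.2003
FSPL = 203.6309 dB

203.6309 dB


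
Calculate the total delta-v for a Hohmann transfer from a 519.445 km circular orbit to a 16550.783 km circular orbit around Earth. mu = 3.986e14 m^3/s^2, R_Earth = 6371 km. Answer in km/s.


r1 = 6890.4450 km = 6.890445e+06 m
r2 = 22921.7830 km = 2.2921783e+07 m
dv1 = sqrt(mu/r1)*(sqrt(2*r2/(r1+r2)) - 1) = 1825.8332 m/s
dv2 = sqrt(mu/r2)*(1 - sqrt(2*r1/(r1+r2))) = 1334.8665 m/s
total dv = |dv1| + |dv2| = 1825.8332 + 1334.8665 = 3160.6996 m/s = 3.1607 km/s

3.1607 km/s
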